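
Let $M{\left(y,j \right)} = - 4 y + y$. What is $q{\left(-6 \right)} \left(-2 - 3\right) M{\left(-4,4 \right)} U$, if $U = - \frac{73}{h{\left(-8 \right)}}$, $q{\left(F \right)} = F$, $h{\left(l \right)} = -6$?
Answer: $4380$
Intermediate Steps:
$M{\left(y,j \right)} = - 3 y$
$U = \frac{73}{6}$ ($U = - \frac{73}{-6} = \left(-73\right) \left(- \frac{1}{6}\right) = \frac{73}{6} \approx 12.167$)
$q{\left(-6 \right)} \left(-2 - 3\right) M{\left(-4,4 \right)} U = - 6 \left(-2 - 3\right) \left(\left(-3\right) \left(-4\right)\right) \frac{73}{6} = - 6 \left(\left(-5\right) 12\right) \frac{73}{6} = \left(-6\right) \left(-60\right) \frac{73}{6} = 360 \cdot \frac{73}{6} = 4380$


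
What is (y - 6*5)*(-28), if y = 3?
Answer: 756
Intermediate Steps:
(y - 6*5)*(-28) = (3 - 6*5)*(-28) = (3 - 30)*(-28) = -27*(-28) = 756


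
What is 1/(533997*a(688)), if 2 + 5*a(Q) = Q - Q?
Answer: -5/1067994 ≈ -4.6817e-6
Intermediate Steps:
a(Q) = -2/5 (a(Q) = -2/5 + (Q - Q)/5 = -2/5 + (1/5)*0 = -2/5 + 0 = -2/5)
1/(533997*a(688)) = 1/(533997*(-2/5)) = (1/533997)*(-5/2) = -5/1067994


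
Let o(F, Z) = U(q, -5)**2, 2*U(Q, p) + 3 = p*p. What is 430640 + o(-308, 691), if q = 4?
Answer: 430761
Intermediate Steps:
U(Q, p) = -3/2 + p**2/2 (U(Q, p) = -3/2 + (p*p)/2 = -3/2 + p**2/2)
o(F, Z) = 121 (o(F, Z) = (-3/2 + (1/2)*(-5)**2)**2 = (-3/2 + (1/2)*25)**2 = (-3/2 + 25/2)**2 = 11**2 = 121)
430640 + o(-308, 691) = 430640 + 121 = 430761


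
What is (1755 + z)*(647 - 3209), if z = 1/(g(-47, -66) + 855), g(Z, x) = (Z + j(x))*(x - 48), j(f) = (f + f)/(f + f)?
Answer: -9140999084/2033 ≈ -4.4963e+6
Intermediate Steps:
j(f) = 1 (j(f) = (2*f)/((2*f)) = (2*f)*(1/(2*f)) = 1)
g(Z, x) = (1 + Z)*(-48 + x) (g(Z, x) = (Z + 1)*(x - 48) = (1 + Z)*(-48 + x))
z = 1/6099 (z = 1/((-48 - 66 - 48*(-47) - 47*(-66)) + 855) = 1/((-48 - 66 + 2256 + 3102) + 855) = 1/(5244 + 855) = 1/6099 ≈ 0.00016396)
(1755 + z)*(647 - 3209) = (1755 + 1/6099)*(647 - 3209) = (10703746/6099)*(-2562) = -9140999084/2033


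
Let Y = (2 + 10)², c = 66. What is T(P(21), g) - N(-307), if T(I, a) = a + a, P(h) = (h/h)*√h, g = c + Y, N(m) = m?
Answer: 727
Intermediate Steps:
Y = 144 (Y = 12² = 144)
g = 210 (g = 66 + 144 = 210)
P(h) = √h (P(h) = 1*√h = √h)
T(I, a) = 2*a
T(P(21), g) - N(-307) = 2*210 - 1*(-307) = 420 + 307 = 727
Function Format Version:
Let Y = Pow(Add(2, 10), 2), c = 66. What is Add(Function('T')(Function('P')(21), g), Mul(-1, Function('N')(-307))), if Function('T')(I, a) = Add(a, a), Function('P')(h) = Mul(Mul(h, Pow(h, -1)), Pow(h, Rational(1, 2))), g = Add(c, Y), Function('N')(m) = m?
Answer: 727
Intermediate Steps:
Y = 144 (Y = Pow(12, 2) = 144)
g = 210 (g = Add(66, 144) = 210)
Function('P')(h) = Pow(h, Rational(1, 2)) (Function('P')(h) = Mul(1, Pow(h, Rational(1, 2))) = Pow(h, Rational(1, 2)))
Function('T')(I, a) = Mul(2, a)
Add(Function('T')(Function('P')(21), g), Mul(-1, Function('N')(-307))) = Add(Mul(2, 210), Mul(-1, -307)) = Add(420, 307) = 727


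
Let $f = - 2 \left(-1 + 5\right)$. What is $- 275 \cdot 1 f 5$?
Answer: $11000$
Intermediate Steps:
$f = -8$ ($f = \left(-2\right) 4 = -8$)
$- 275 \cdot 1 f 5 = - 275 \cdot 1 \left(-8\right) 5 = - 275 \left(\left(-8\right) 5\right) = \left(-275\right) \left(-40\right) = 11000$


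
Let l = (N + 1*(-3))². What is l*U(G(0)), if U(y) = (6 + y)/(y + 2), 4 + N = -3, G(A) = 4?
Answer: 500/3 ≈ 166.67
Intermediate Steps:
N = -7 (N = -4 - 3 = -7)
l = 100 (l = (-7 + 1*(-3))² = (-7 - 3)² = (-10)² = 100)
U(y) = (6 + y)/(2 + y)
l*U(G(0)) = 100*((6 + 4)/(2 + 4)) = 100*(10/6) = 100*((⅙)*10) = 100*(5/3) = 500/3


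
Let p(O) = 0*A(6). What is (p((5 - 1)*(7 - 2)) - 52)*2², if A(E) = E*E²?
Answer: -208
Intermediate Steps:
A(E) = E³
p(O) = 0 (p(O) = 0*6³ = 0*216 = 0)
(p((5 - 1)*(7 - 2)) - 52)*2² = (0 - 52)*2² = -52*4 = -208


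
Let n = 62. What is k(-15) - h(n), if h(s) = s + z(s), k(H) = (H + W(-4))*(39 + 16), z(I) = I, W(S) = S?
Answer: -1169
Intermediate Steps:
k(H) = -220 + 55*H (k(H) = (H - 4)*(39 + 16) = (-4 + H)*55 = -220 + 55*H)
h(s) = 2*s (h(s) = s + s = 2*s)
k(-15) - h(n) = (-220 + 55*(-15)) - 2*62 = (-220 - 825) - 1*124 = -1045 - 124 = -1169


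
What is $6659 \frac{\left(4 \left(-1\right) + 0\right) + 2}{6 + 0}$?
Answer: $- \frac{6659}{3} \approx -2219.7$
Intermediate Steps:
$6659 \frac{\left(4 \left(-1\right) + 0\right) + 2}{6 + 0} = 6659 \frac{\left(-4 + 0\right) + 2}{6} = 6659 \left(-4 + 2\right) \frac{1}{6} = 6659 \left(\left(-2\right) \frac{1}{6}\right) = 6659 \left(- \frac{1}{3}\right) = - \frac{6659}{3}$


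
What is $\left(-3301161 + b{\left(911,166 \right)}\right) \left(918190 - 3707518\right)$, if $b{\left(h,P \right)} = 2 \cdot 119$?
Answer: $9207356949744$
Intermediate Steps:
$b{\left(h,P \right)} = 238$
$\left(-3301161 + b{\left(911,166 \right)}\right) \left(918190 - 3707518\right) = \left(-3301161 + 238\right) \left(918190 - 3707518\right) = \left(-3300923\right) \left(-2789328\right) = 9207356949744$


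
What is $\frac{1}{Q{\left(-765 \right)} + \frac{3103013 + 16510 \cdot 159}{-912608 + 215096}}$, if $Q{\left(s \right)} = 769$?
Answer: $\frac{697512}{530658625} \approx 0.0013144$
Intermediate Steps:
$\frac{1}{Q{\left(-765 \right)} + \frac{3103013 + 16510 \cdot 159}{-912608 + 215096}} = \frac{1}{769 + \frac{3103013 + 16510 \cdot 159}{-912608 + 215096}} = \frac{1}{769 + \frac{3103013 + 2625090}{-697512}} = \frac{1}{769 + 5728103 \left(- \frac{1}{697512}\right)} = \frac{1}{769 - \frac{5728103}{697512}} = \frac{1}{\frac{530658625}{697512}} = \frac{697512}{530658625}$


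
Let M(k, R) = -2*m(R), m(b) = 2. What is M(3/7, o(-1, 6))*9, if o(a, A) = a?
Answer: -36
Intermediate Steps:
M(k, R) = -4 (M(k, R) = -2*2 = -4)
M(3/7, o(-1, 6))*9 = -4*9 = -36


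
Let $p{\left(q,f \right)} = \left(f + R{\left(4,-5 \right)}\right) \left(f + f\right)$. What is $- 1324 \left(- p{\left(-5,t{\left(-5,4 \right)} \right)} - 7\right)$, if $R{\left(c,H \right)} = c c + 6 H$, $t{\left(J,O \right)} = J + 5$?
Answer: $9268$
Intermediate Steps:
$t{\left(J,O \right)} = 5 + J$
$R{\left(c,H \right)} = c^{2} + 6 H$
$p{\left(q,f \right)} = 2 f \left(-14 + f\right)$ ($p{\left(q,f \right)} = \left(f + \left(4^{2} + 6 \left(-5\right)\right)\right) \left(f + f\right) = \left(f + \left(16 - 30\right)\right) 2 f = \left(f - 14\right) 2 f = \left(-14 + f\right) 2 f = 2 f \left(-14 + f\right)$)
$- 1324 \left(- p{\left(-5,t{\left(-5,4 \right)} \right)} - 7\right) = - 1324 \left(- 2 \left(5 - 5\right) \left(-14 + \left(5 - 5\right)\right) - 7\right) = - 1324 \left(- 2 \cdot 0 \left(-14 + 0\right) - 7\right) = - 1324 \left(- 2 \cdot 0 \left(-14\right) - 7\right) = - 1324 \left(\left(-1\right) 0 - 7\right) = - 1324 \left(0 - 7\right) = \left(-1324\right) \left(-7\right) = 9268$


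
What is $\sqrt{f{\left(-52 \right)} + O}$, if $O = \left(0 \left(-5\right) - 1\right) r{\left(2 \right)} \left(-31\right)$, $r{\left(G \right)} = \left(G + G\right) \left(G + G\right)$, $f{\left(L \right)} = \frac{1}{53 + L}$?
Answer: $\sqrt{497} \approx 22.293$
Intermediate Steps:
$r{\left(G \right)} = 4 G^{2}$ ($r{\left(G \right)} = 2 G 2 G = 4 G^{2}$)
$O = 496$ ($O = \left(0 \left(-5\right) - 1\right) 4 \cdot 2^{2} \left(-31\right) = \left(0 - 1\right) 4 \cdot 4 \left(-31\right) = \left(-1\right) 16 \left(-31\right) = \left(-16\right) \left(-31\right) = 496$)
$\sqrt{f{\left(-52 \right)} + O} = \sqrt{\frac{1}{53 - 52} + 496} = \sqrt{1^{-1} + 496} = \sqrt{1 + 496} = \sqrt{497}$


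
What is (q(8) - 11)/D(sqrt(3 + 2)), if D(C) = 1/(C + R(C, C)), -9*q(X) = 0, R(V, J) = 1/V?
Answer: -66*sqrt(5)/5 ≈ -29.516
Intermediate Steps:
R(V, J) = 1/V
q(X) = 0 (q(X) = -1/9*0 = 0)
D(C) = 1/(C + 1/C)
(q(8) - 11)/D(sqrt(3 + 2)) = (0 - 11)/((sqrt(3 + 2)/(1 + (sqrt(3 + 2))**2))) = -11*sqrt(5)*(1 + (sqrt(5))**2)/5 = -11*sqrt(5)*(1 + 5)/5 = -11*6*sqrt(5)/5 = -66*sqrt(5)/5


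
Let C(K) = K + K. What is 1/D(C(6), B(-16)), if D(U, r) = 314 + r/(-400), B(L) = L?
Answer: 25/7851 ≈ 0.0031843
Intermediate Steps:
C(K) = 2*K
D(U, r) = 314 - r/400 (D(U, r) = 314 + r*(-1/400) = 314 - r/400)
1/D(C(6), B(-16)) = 1/(314 - 1/400*(-16)) = 1/(314 + 1/25) = 1/(7851/25) = 25/7851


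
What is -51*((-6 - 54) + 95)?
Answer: -1785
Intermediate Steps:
-51*((-6 - 54) + 95) = -51*(-60 + 95) = -51*35 = -1785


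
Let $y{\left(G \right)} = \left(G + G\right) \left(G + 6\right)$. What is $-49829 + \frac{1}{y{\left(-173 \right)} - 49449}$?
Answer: $- \frac{415225056}{8333} \approx -49829.0$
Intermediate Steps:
$y{\left(G \right)} = 2 G \left(6 + G\right)$
$-49829 + \frac{1}{y{\left(-173 \right)} - 49449} = -49829 + \frac{1}{2 \left(-173\right) \left(6 - 173\right) - 49449} = -49829 + \frac{1}{2 \left(-173\right) \left(-167\right) - 49449} = -49829 + \frac{1}{57782 - 49449} = -49829 + \frac{1}{8333} = - \frac{415225056}{8333}$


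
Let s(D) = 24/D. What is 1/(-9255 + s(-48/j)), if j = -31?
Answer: -2/18479 ≈ -0.00010823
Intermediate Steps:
1/(-9255 + s(-48/j)) = 1/(-9255 + 24/((-48/(-31)))) = 1/(-9255 + 24/((-48*(-1/31)))) = 1/(-9255 + 24/(48/31)) = 1/(-9255 + 24*(31/48)) = 1/(-9255 + 31/2) = 1/(-18479/2) = -2/18479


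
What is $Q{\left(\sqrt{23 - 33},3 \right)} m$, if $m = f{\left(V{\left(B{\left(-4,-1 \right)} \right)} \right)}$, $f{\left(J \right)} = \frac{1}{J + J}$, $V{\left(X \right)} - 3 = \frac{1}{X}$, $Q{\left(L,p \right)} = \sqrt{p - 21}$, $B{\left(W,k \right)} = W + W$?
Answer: $\frac{12 i \sqrt{2}}{23} \approx 0.73785 i$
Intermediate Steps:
$B{\left(W,k \right)} = 2 W$
$Q{\left(L,p \right)} = \sqrt{-21 + p}$
$V{\left(X \right)} = 3 + \frac{1}{X}$
$f{\left(J \right)} = \frac{1}{2 J}$
$m = \frac{4}{23}$ ($m = \frac{1}{2 \left(3 + \frac{1}{2 \left(-4\right)}\right)} = \frac{1}{2 \left(3 + \frac{1}{-8}\right)} = \frac{1}{2 \left(3 - \frac{1}{8}\right)} = \frac{1}{2 \cdot \frac{23}{8}} = \frac{1}{2} \cdot \frac{8}{23} = \frac{4}{23} \approx 0.17391$)
$Q{\left(\sqrt{23 - 33},3 \right)} m = \sqrt{-21 + 3} \cdot \frac{4}{23} = \sqrt{-18} \cdot \frac{4}{23} = 3 i \sqrt{2} \cdot \frac{4}{23} = \frac{12 i \sqrt{2}}{23}$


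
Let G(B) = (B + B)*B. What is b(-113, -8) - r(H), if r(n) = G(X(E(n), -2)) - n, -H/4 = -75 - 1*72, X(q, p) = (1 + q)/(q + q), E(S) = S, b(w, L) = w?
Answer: 328109879/691488 ≈ 474.50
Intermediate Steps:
X(q, p) = (1 + q)/(2*q) (X(q, p) = (1 + q)/((2*q)) = (1 + q)*(1/(2*q)) = (1 + q)/(2*q))
G(B) = 2*B**2 (G(B) = (2*B)*B = 2*B**2)
H = 588 (H = -4*(-75 - 1*72) = -4*(-75 - 72) = -4*(-147) = 588)
r(n) = -n + (1 + n)**2/(2*n**2) (r(n) = 2*((1 + n)/(2*n))**2 - n = 2*((1 + n)**2/(4*n**2)) - n = (1 + n)**2/(2*n**2) - n = -n + (1 + n)**2/(2*n**2))
b(-113, -8) - r(H) = -113 - (-1*588 + (1/2)*(1 + 588)**2/588**2) = -113 - (-588 + (1/2)*(1/345744)*589**2) = -113 - (-588 + (1/2)*(1/345744)*346921) = -113 - (-588 + 346921/691488) = -113 - 1*(-406248023/691488) = -113 + 406248023/691488 = 328109879/691488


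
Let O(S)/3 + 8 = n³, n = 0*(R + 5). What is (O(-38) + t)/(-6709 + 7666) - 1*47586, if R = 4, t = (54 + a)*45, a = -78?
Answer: -15180302/319 ≈ -47587.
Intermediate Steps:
t = -1080 (t = (54 - 78)*45 = -24*45 = -1080)
n = 0 (n = 0*(4 + 5) = 0*9 = 0)
O(S) = -24 (O(S) = -24 + 3*0³ = -24 + 3*0 = -24 + 0 = -24)
(O(-38) + t)/(-6709 + 7666) - 1*47586 = (-24 - 1080)/(-6709 + 7666) - 1*47586 = -1104/957 - 47586 = -1104*1/957 - 47586 = -368/319 - 47586 = -15180302/319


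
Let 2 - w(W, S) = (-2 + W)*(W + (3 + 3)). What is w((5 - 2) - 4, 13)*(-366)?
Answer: -6222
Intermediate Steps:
w(W, S) = 2 - (-2 + W)*(6 + W) (w(W, S) = 2 - (-2 + W)*(W + (3 + 3)) = 2 - (-2 + W)*(W + 6) = 2 - (-2 + W)*(6 + W))
w((5 - 2) - 4, 13)*(-366) = (14 - ((5 - 2) - 4)**2 - 4*((5 - 2) - 4))*(-366) = (14 - (3 - 4)**2 - 4*(3 - 4))*(-366) = (14 - 1*(-1)**2 - 4*(-1))*(-366) = (14 - 1*1 + 4)*(-366) = (14 - 1 + 4)*(-366) = 17*(-366) = -6222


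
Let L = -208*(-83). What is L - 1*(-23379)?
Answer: 40643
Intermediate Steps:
L = 17264
L - 1*(-23379) = 17264 - 1*(-23379) = 17264 + 23379 = 40643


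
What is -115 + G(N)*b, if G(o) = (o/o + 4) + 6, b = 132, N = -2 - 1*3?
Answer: 1337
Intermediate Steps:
N = -5 (N = -2 - 3 = -5)
G(o) = 11 (G(o) = (1 + 4) + 6 = 5 + 6 = 11)
-115 + G(N)*b = -115 + 11*132 = -115 + 1452 = 1337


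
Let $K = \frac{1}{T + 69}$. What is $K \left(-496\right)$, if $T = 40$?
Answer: $- \frac{496}{109} \approx -4.5505$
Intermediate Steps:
$K = \frac{1}{109}$ ($K = \frac{1}{40 + 69} = \frac{1}{109} \approx 0.0091743$)
$K \left(-496\right) = \frac{1}{109} \left(-496\right) = - \frac{496}{109}$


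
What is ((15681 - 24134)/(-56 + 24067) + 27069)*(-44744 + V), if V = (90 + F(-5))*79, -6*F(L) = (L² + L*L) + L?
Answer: -1911164172293/1847 ≈ -1.0347e+9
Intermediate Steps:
F(L) = -L²/3 - L/6 (F(L) = -((L² + L*L) + L)/6 = -((L² + L²) + L)/6 = -(2*L² + L)/6 = -(L + 2*L²)/6 = -L²/3 - L/6)
V = 13035/2 (V = (90 - ⅙*(-5)*(1 + 2*(-5)))*79 = (90 - ⅙*(-5)*(1 - 10))*79 = (90 - ⅙*(-5)*(-9))*79 = (90 - 15/2)*79 = (165/2)*79 = 13035/2 ≈ 6517.5)
((15681 - 24134)/(-56 + 24067) + 27069)*(-44744 + V) = ((15681 - 24134)/(-56 + 24067) + 27069)*(-44744 + 13035/2) = (-8453/24011 + 27069)*(-76453/2) = (649945306/24011)*(-76453/2) = -1911164172293/1847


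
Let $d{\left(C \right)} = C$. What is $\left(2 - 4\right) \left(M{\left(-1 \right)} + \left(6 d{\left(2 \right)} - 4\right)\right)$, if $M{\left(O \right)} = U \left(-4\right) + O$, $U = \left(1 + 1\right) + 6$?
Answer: $50$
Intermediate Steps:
$U = 8$ ($U = 2 + 6 = 8$)
$M{\left(O \right)} = -32 + O$ ($M{\left(O \right)} = 8 \left(-4\right) + O = -32 + O$)
$\left(2 - 4\right) \left(M{\left(-1 \right)} + \left(6 d{\left(2 \right)} - 4\right)\right) = \left(2 - 4\right) \left(\left(-32 - 1\right) + \left(6 \cdot 2 - 4\right)\right) = \left(2 - 4\right) \left(-33 + \left(12 - 4\right)\right) = - 2 \left(-33 + 8\right) = \left(-2\right) \left(-25\right) = 50$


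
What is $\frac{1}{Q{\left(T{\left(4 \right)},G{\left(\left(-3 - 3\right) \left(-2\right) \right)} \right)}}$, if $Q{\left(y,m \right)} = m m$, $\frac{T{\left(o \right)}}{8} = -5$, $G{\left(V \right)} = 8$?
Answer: $\frac{1}{64} \approx 0.015625$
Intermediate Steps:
$T{\left(o \right)} = -40$ ($T{\left(o \right)} = 8 \left(-5\right) = -40$)
$Q{\left(y,m \right)} = m^{2}$
$\frac{1}{Q{\left(T{\left(4 \right)},G{\left(\left(-3 - 3\right) \left(-2\right) \right)} \right)}} = \frac{1}{8^{2}} = \frac{1}{64}$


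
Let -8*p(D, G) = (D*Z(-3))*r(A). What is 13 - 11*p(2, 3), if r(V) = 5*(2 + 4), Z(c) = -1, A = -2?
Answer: -139/2 ≈ -69.500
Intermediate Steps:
r(V) = 30 (r(V) = 5*6 = 30)
p(D, G) = 15*D/4 (p(D, G) = -D*(-1)*30/8 = -(-D)*30/8 = -(-15)*D/4 = 15*D/4)
13 - 11*p(2, 3) = 13 - 165*2/4 = 13 - 11*15/2 = 13 - 165/2 = -139/2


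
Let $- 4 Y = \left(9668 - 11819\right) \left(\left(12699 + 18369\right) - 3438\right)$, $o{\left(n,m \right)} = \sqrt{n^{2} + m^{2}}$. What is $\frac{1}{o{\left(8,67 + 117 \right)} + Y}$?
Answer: $\frac{11886426}{176608903789709} - \frac{32 \sqrt{530}}{883044518948545} \approx 6.7303 \cdot 10^{-8}$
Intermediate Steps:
$o{\left(n,m \right)} = \sqrt{m^{2} + n^{2}}$
$Y = \frac{29716065}{2}$ ($Y = - \frac{\left(9668 - 11819\right) \left(\left(12699 + 18369\right) - 3438\right)}{4} = - \frac{\left(-2151\right) \left(31068 - 3438\right)}{4} = - \frac{\left(-2151\right) 27630}{4} = \left(- \frac{1}{4}\right) \left(-59432130\right) = \frac{29716065}{2} \approx 1.4858 \cdot 10^{7}$)
$\frac{1}{o{\left(8,67 + 117 \right)} + Y} = \frac{1}{\sqrt{\left(67 + 117\right)^{2} + 8^{2}} + \frac{29716065}{2}} = \frac{1}{\sqrt{184^{2} + 64} + \frac{29716065}{2}} = \frac{1}{\sqrt{33856 + 64} + \frac{29716065}{2}} = \frac{1}{\sqrt{33920} + \frac{29716065}{2}} = \frac{1}{8 \sqrt{530} + \frac{29716065}{2}} = \frac{1}{\frac{29716065}{2} + 8 \sqrt{530}}$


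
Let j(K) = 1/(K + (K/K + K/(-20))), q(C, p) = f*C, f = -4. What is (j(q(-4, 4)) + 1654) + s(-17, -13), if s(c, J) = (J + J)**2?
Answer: 188735/81 ≈ 2330.1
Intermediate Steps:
q(C, p) = -4*C
s(c, J) = 4*J**2 (s(c, J) = (2*J)**2 = 4*J**2)
j(K) = 1/(1 + 19*K/20) (j(K) = 1/(K + (1 + K*(-1/20))) = 1/(K + (1 - K/20)) = 1/(1 + 19*K/20))
(j(q(-4, 4)) + 1654) + s(-17, -13) = (20/(20 + 19*(-4*(-4))) + 1654) + 4*(-13)**2 = (20/(20 + 19*16) + 1654) + 4*169 = (20/(20 + 304) + 1654) + 676 = (20/324 + 1654) + 676 = (20*(1/324) + 1654) + 676 = (5/81 + 1654) + 676 = 133979/81 + 676 = 188735/81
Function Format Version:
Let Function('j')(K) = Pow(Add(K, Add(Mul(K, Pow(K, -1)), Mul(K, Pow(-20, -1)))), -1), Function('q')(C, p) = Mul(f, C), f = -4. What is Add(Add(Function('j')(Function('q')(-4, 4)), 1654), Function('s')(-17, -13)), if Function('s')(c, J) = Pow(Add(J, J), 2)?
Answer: Rational(188735, 81) ≈ 2330.1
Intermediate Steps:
Function('q')(C, p) = Mul(-4, C)
Function('s')(c, J) = Mul(4, Pow(J, 2)) (Function('s')(c, J) = Pow(Mul(2, J), 2) = Mul(4, Pow(J, 2)))
Function('j')(K) = Pow(Add(1, Mul(Rational(19, 20), K)), -1) (Function('j')(K) = Pow(Add(K, Add(1, Mul(K, Rational(-1, 20)))), -1) = Pow(Add(K, Add(1, Mul(Rational(-1, 20), K))), -1) = Pow(Add(1, Mul(Rational(19, 20), K)), -1))
Add(Add(Function('j')(Function('q')(-4, 4)), 1654), Function('s')(-17, -13)) = Add(Add(Mul(20, Pow(Add(20, Mul(19, Mul(-4, -4))), -1)), 1654), Mul(4, Pow(-13, 2))) = Add(Add(Mul(20, Pow(Add(20, Mul(19, 16)), -1)), 1654), Mul(4, 169)) = Add(Add(Mul(20, Pow(Add(20, 304), -1)), 1654), 676) = Add(Add(Mul(20, Pow(324, -1)), 1654), 676) = Add(Add(Mul(20, Rational(1, 324)), 1654), 676) = Add(Add(Rational(5, 81), 1654), 676) = Add(Rational(133979, 81), 676) = Rational(188735, 81)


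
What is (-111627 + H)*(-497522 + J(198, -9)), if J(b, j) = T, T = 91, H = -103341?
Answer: 106931747208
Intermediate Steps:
J(b, j) = 91
(-111627 + H)*(-497522 + J(198, -9)) = (-111627 - 103341)*(-497522 + 91) = -214968*(-497431) = 106931747208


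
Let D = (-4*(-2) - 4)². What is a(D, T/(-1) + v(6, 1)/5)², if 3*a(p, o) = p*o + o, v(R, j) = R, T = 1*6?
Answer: 18496/25 ≈ 739.84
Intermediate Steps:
T = 6
D = 16 (D = (8 - 4)² = 4² = 16)
a(p, o) = o/3 + o*p/3 (a(p, o) = (p*o + o)/3 = (o*p + o)/3 = (o + o*p)/3 = o/3 + o*p/3)
a(D, T/(-1) + v(6, 1)/5)² = ((6/(-1) + 6/5)*(1 + 16)/3)² = ((⅓)*(6*(-1) + 6*(⅕))*17)² = ((⅓)*(-6 + 6/5)*17)² = ((⅓)*(-24/5)*17)² = (-136/5)² = 18496/25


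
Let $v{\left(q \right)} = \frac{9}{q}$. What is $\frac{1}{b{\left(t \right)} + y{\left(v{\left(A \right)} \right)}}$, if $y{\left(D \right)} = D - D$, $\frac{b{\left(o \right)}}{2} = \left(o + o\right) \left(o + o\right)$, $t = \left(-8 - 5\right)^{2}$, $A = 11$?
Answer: $\frac{1}{228488} \approx 4.3766 \cdot 10^{-6}$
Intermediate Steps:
$t = 169$ ($t = \left(-13\right)^{2} = 169$)
$b{\left(o \right)} = 8 o^{2}$ ($b{\left(o \right)} = 2 \left(o + o\right) \left(o + o\right) = 2 \cdot 2 o 2 o = 2 \cdot 4 o^{2} = 8 o^{2}$)
$y{\left(D \right)} = 0$
$\frac{1}{b{\left(t \right)} + y{\left(v{\left(A \right)} \right)}} = \frac{1}{8 \cdot 169^{2} + 0} = \frac{1}{8 \cdot 28561 + 0} = \frac{1}{228488 + 0} = \frac{1}{228488}$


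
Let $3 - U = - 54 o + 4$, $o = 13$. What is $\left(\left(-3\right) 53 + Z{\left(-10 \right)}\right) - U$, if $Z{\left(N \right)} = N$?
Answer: $-870$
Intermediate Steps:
$U = 701$ ($U = 3 - \left(\left(-54\right) 13 + 4\right) = 3 - \left(-702 + 4\right) = 3 - -698 = 3 + 698 = 701$)
$\left(\left(-3\right) 53 + Z{\left(-10 \right)}\right) - U = \left(\left(-3\right) 53 - 10\right) - 701 = \left(-159 - 10\right) - 701 = -169 - 701 = -870$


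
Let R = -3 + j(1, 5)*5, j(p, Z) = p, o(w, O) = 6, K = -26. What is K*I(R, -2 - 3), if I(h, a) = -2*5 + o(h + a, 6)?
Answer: 104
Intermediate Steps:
R = 2 (R = -3 + 1*5 = -3 + 5 = 2)
I(h, a) = -4 (I(h, a) = -2*5 + 6 = -10 + 6 = -4)
K*I(R, -2 - 3) = -26*(-4) = 104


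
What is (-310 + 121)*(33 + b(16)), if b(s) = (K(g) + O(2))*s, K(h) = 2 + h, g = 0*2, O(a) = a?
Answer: -18333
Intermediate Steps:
g = 0
b(s) = 4*s (b(s) = ((2 + 0) + 2)*s = (2 + 2)*s = 4*s)
(-310 + 121)*(33 + b(16)) = (-310 + 121)*(33 + 4*16) = -189*(33 + 64) = -189*97 = -18333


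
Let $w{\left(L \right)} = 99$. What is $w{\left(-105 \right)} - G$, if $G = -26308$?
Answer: $26407$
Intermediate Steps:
$w{\left(-105 \right)} - G = 99 - -26308 = 99 + 26308 = 26407$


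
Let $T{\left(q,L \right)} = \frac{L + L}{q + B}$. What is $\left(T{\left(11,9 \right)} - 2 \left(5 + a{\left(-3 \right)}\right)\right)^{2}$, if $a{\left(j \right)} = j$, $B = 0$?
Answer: $\frac{676}{121} \approx 5.5868$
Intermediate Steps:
$T{\left(q,L \right)} = \frac{2 L}{q}$ ($T{\left(q,L \right)} = \frac{L + L}{q + 0} = \frac{2 L}{q}$)
$\left(T{\left(11,9 \right)} - 2 \left(5 + a{\left(-3 \right)}\right)\right)^{2} = \left(2 \cdot 9 \cdot \frac{1}{11} - 2 \left(5 - 3\right)\right)^{2} = \left(2 \cdot 9 \cdot \frac{1}{11} - 4\right)^{2} = \left(\frac{18}{11} - 4\right)^{2} = \left(- \frac{26}{11}\right)^{2} = \frac{676}{121}$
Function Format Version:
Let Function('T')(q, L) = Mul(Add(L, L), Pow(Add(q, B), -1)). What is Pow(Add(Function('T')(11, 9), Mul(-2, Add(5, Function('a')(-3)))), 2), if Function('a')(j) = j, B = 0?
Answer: Rational(676, 121) ≈ 5.5868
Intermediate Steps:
Function('T')(q, L) = Mul(2, L, Pow(q, -1)) (Function('T')(q, L) = Mul(Add(L, L), Pow(Add(q, 0), -1)) = Mul(Mul(2, L), Pow(q, -1)) = Mul(2, L, Pow(q, -1)))
Pow(Add(Function('T')(11, 9), Mul(-2, Add(5, Function('a')(-3)))), 2) = Pow(Add(Mul(2, 9, Pow(11, -1)), Mul(-2, Add(5, -3))), 2) = Pow(Add(Mul(2, 9, Rational(1, 11)), Mul(-2, 2)), 2) = Pow(Add(Rational(18, 11), -4), 2) = Pow(Rational(-26, 11), 2) = Rational(676, 121)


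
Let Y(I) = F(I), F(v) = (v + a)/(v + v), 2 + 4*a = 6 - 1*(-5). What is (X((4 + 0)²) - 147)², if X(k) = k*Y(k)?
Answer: 1216609/64 ≈ 19010.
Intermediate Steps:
a = 9/4 (a = -½ + (6 - 1*(-5))/4 = -½ + (6 + 5)/4 = -½ + (¼)*11 = -½ + 11/4 = 9/4 ≈ 2.2500)
F(v) = (9/4 + v)/(2*v) (F(v) = (v + 9/4)/(v + v) = (9/4 + v)/((2*v)) = (9/4 + v)*(1/(2*v)) = (9/4 + v)/(2*v))
Y(I) = (9 + 4*I)/(8*I)
X(k) = 9/8 + k/2 (X(k) = k*((9 + 4*k)/(8*k)) = 9/8 + k/2)
(X((4 + 0)²) - 147)² = ((9/8 + (4 + 0)²/2) - 147)² = ((9/8 + (½)*4²) - 147)² = ((9/8 + (½)*16) - 147)² = ((9/8 + 8) - 147)² = (73/8 - 147)² = (-1103/8)² = 1216609/64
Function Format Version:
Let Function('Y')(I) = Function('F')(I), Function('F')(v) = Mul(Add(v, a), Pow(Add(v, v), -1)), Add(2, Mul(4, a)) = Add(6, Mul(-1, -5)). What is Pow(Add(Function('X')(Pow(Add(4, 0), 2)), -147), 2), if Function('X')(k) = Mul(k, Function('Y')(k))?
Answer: Rational(1216609, 64) ≈ 19010.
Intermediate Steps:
a = Rational(9, 4) (a = Add(Rational(-1, 2), Mul(Rational(1, 4), Add(6, Mul(-1, -5)))) = Add(Rational(-1, 2), Mul(Rational(1, 4), Add(6, 5))) = Add(Rational(-1, 2), Mul(Rational(1, 4), 11)) = Add(Rational(-1, 2), Rational(11, 4)) = Rational(9, 4) ≈ 2.2500)
Function('F')(v) = Mul(Rational(1, 2), Pow(v, -1), Add(Rational(9, 4), v)) (Function('F')(v) = Mul(Add(v, Rational(9, 4)), Pow(Add(v, v), -1)) = Mul(Add(Rational(9, 4), v), Pow(Mul(2, v), -1)) = Mul(Add(Rational(9, 4), v), Mul(Rational(1, 2), Pow(v, -1))) = Mul(Rational(1, 2), Pow(v, -1), Add(Rational(9, 4), v)))
Function('Y')(I) = Mul(Rational(1, 8), Pow(I, -1), Add(9, Mul(4, I)))
Function('X')(k) = Add(Rational(9, 8), Mul(Rational(1, 2), k)) (Function('X')(k) = Mul(k, Mul(Rational(1, 8), Pow(k, -1), Add(9, Mul(4, k)))) = Add(Rational(9, 8), Mul(Rational(1, 2), k)))
Pow(Add(Function('X')(Pow(Add(4, 0), 2)), -147), 2) = Pow(Add(Add(Rational(9, 8), Mul(Rational(1, 2), Pow(Add(4, 0), 2))), -147), 2) = Pow(Add(Add(Rational(9, 8), Mul(Rational(1, 2), Pow(4, 2))), -147), 2) = Pow(Add(Add(Rational(9, 8), Mul(Rational(1, 2), 16)), -147), 2) = Pow(Add(Add(Rational(9, 8), 8), -147), 2) = Pow(Add(Rational(73, 8), -147), 2) = Pow(Rational(-1103, 8), 2) = Rational(1216609, 64)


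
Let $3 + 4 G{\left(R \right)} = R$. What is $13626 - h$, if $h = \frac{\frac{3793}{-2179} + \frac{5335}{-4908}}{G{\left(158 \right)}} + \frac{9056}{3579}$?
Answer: $\frac{6735409276720327}{494394846195} \approx 13624.0$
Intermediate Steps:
$G{\left(R \right)} = - \frac{3}{4} + \frac{R}{4}$
$h = \frac{1214897532743}{494394846195}$ ($h = \frac{\frac{3793}{-2179} + \frac{5335}{-4908}}{- \frac{3}{4} + \frac{1}{4} \cdot 158} + \frac{9056}{3579} = \frac{3793 \left(- \frac{1}{2179}\right) + 5335 \left(- \frac{1}{4908}\right)}{- \frac{3}{4} + \frac{79}{2}} + 9056 \cdot \frac{1}{3579} = \frac{- \frac{3793}{2179} - \frac{5335}{4908}}{\frac{155}{4}} + \frac{9056}{3579} = \left(- \frac{30241009}{10694532}\right) \frac{4}{155} + \frac{9056}{3579} = - \frac{30241009}{414413115} + \frac{9056}{3579} = \frac{1214897532743}{494394846195} \approx 2.4573$)
$13626 - h = 13626 - \frac{1214897532743}{494394846195} = \frac{6735409276720327}{494394846195}$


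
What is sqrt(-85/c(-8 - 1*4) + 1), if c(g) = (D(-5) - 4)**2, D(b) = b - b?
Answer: I*sqrt(69)/4 ≈ 2.0767*I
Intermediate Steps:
D(b) = 0
c(g) = 16 (c(g) = (0 - 4)**2 = (-4)**2 = 16)
sqrt(-85/c(-8 - 1*4) + 1) = sqrt(-85/16 + 1) = sqrt(-69/16) = I*sqrt(69)/4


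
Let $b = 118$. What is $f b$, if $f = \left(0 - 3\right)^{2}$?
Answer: $1062$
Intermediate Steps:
$f = 9$ ($f = \left(-3\right)^{2} = 9$)
$f b = 9 \cdot 118 = 1062$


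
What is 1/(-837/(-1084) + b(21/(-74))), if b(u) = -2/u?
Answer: 22764/178009 ≈ 0.12788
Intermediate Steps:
1/(-837/(-1084) + b(21/(-74))) = 1/(-837/(-1084) - 2/(21/(-74))) = 1/(-837*(-1/1084) - 2/(21*(-1/74))) = 1/(837/1084 - 2/(-21/74)) = 1/(837/1084 - 2*(-74/21)) = 1/(837/1084 + 148/21) = 1/(178009/22764) = 22764/178009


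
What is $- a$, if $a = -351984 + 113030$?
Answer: $238954$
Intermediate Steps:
$a = -238954$
$- a = \left(-1\right) \left(-238954\right) = 238954$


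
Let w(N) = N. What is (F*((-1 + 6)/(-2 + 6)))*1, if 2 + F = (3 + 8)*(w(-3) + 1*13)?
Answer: 135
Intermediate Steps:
F = 108 (F = -2 + (3 + 8)*(-3 + 1*13) = -2 + 11*(-3 + 13) = -2 + 11*10 = -2 + 110 = 108)
(F*((-1 + 6)/(-2 + 6)))*1 = (108*((-1 + 6)/(-2 + 6)))*1 = (108*(5/4))*1 = 135*1 = 135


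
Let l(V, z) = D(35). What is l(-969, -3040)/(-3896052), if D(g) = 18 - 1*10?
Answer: -2/974013 ≈ -2.0534e-6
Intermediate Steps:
D(g) = 8 (D(g) = 18 - 10 = 8)
l(V, z) = 8
l(-969, -3040)/(-3896052) = 8/(-3896052) = 8*(-1/3896052) = -2/974013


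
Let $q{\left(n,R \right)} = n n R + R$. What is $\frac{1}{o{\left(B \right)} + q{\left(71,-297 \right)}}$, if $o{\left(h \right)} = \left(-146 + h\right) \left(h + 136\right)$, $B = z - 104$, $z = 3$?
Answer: $- \frac{1}{1506119} \approx -6.6396 \cdot 10^{-7}$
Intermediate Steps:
$q{\left(n,R \right)} = R + R n^{2}$ ($q{\left(n,R \right)} = n^{2} R + R = R n^{2} + R = R + R n^{2}$)
$B = -101$ ($B = 3 - 104 = -101$)
$o{\left(h \right)} = \left(-146 + h\right) \left(136 + h\right)$
$\frac{1}{o{\left(B \right)} + q{\left(71,-297 \right)}} = \frac{1}{\left(-19856 + \left(-101\right)^{2} - -1010\right) - 297 \left(1 + 71^{2}\right)} = \frac{1}{\left(-19856 + 10201 + 1010\right) - 297 \left(1 + 5041\right)} = \frac{1}{-8645 - 1497474} = \frac{1}{-1506119} = - \frac{1}{1506119}$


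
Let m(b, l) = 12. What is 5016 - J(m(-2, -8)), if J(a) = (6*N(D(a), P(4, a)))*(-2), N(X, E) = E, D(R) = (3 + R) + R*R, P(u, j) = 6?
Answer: 5088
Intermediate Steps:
D(R) = 3 + R + R² (D(R) = (3 + R) + R² = 3 + R + R²)
J(a) = -72 (J(a) = (6*6)*(-2) = 36*(-2) = -72)
5016 - J(m(-2, -8)) = 5016 - 1*(-72) = 5016 + 72 = 5088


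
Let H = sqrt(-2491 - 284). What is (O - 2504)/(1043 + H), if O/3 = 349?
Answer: -1519651/1090624 + 7285*I*sqrt(111)/1090624 ≈ -1.3934 + 0.070375*I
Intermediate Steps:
O = 1047 (O = 3*349 = 1047)
H = 5*I*sqrt(111) (H = sqrt(-2775) = 5*I*sqrt(111) ≈ 52.678*I)
(O - 2504)/(1043 + H) = (1047 - 2504)/(1043 + 5*I*sqrt(111)) = -1457/(1043 + 5*I*sqrt(111))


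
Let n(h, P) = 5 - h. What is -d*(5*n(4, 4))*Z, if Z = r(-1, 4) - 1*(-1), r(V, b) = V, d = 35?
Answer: 0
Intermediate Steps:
Z = 0 (Z = -1 - 1*(-1) = -1 + 1 = 0)
-d*(5*n(4, 4))*Z = -35*(5*(5 - 1*4))*0 = -35*(5*(5 - 4))*0 = -35*(5*1)*0 = -35*5*0 = -35*0 = -1*0 = 0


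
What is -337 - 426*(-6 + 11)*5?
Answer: -10987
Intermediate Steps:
-337 - 426*(-6 + 11)*5 = -337 - 2130*5 = -337 - 426*25 = -337 - 10650 = -10987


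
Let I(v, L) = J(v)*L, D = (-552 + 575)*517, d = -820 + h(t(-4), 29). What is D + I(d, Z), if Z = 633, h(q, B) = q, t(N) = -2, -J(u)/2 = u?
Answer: 1052543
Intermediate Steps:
J(u) = -2*u
d = -822 (d = -820 - 2 = -822)
D = 11891 (D = 23*517 = 11891)
I(v, L) = -2*L*v (I(v, L) = (-2*v)*L = -2*L*v)
D + I(d, Z) = 11891 - 2*633*(-822) = 11891 + 1040652 = 1052543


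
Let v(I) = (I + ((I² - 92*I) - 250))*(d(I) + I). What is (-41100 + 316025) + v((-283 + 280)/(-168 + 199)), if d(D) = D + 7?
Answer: 8141385517/29791 ≈ 2.7328e+5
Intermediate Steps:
d(D) = 7 + D
v(I) = (7 + 2*I)*(-250 + I² - 91*I) (v(I) = (I + ((I² - 92*I) - 250))*((7 + I) + I) = (I + (-250 + I² - 92*I))*(7 + 2*I) = (-250 + I² - 91*I)*(7 + 2*I) = (7 + 2*I)*(-250 + I² - 91*I))
(-41100 + 316025) + v((-283 + 280)/(-168 + 199)) = (-41100 + 316025) + (-1750 - 1137*(-283 + 280)/(-168 + 199) - 175*(-283 + 280)²/(-168 + 199)² + 2*((-283 + 280)/(-168 + 199))³) = 274925 + (-1750 - (-3411)/31 - 175*(-3/31)² + 2*(-3/31)³) = 274925 + (-1750 - (-3411)/31 - 175*(-3*1/31)² + 2*(-3*1/31)³) = 274925 + (-1750 - 1137*(-3/31) - 175*(-3/31)² + 2*(-3/31)³) = 274925 + (-1750 + 3411/31 - 175*9/961 + 2*(-27/29791)) = 274925 + (-1750 + 3411/31 - 1575/961 - 54/29791) = 274925 - 48905158/29791 = 8141385517/29791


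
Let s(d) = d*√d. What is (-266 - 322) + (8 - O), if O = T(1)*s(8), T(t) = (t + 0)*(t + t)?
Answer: -580 - 32*√2 ≈ -625.25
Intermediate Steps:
s(d) = d^(3/2)
T(t) = 2*t² (T(t) = t*(2*t) = 2*t²)
O = 32*√2 (O = (2*1²)*8^(3/2) = (2*1)*(16*√2) = 2*(16*√2) = 32*√2 ≈ 45.255)
(-266 - 322) + (8 - O) = (-266 - 322) + (8 - 32*√2) = -588 + (8 - 32*√2) = -580 - 32*√2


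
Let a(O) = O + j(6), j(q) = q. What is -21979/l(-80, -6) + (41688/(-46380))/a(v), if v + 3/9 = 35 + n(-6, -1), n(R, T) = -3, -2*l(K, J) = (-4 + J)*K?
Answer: 1919009911/34939600 ≈ 54.924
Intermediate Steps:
l(K, J) = -K*(-4 + J)/2 (l(K, J) = -(-4 + J)*K/2 = -K*(-4 + J)/2)
v = 95/3 (v = -⅓ + (35 - 3) = -⅓ + 32 = 95/3 ≈ 31.667)
a(O) = 6 + O (a(O) = O + 6 = 6 + O)
-21979/l(-80, -6) + (41688/(-46380))/a(v) = -21979*(-1/(40*(4 - 1*(-6)))) + (41688/(-46380))/(6 + 95/3) = -21979*(-1/(40*(4 + 6))) + (41688*(-1/46380))/(113/3) = -21979/((½)*(-80)*10) - 3474/3865*3/113 = -21979/(-400) - 10422/436745 = -21979*(-1/400) - 10422/436745 = 21979/400 - 10422/436745 = 1919009911/34939600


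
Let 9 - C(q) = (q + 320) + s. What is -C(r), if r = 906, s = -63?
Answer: 1154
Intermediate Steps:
C(q) = -248 - q (C(q) = 9 - ((q + 320) - 63) = 9 - ((320 + q) - 63) = 9 - (257 + q) = 9 + (-257 - q) = -248 - q)
-C(r) = -(-248 - 1*906) = -(-248 - 906) = -1*(-1154) = 1154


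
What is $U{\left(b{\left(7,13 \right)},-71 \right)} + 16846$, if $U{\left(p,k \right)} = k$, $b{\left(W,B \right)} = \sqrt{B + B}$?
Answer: $16775$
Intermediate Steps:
$b{\left(W,B \right)} = \sqrt{2} \sqrt{B}$ ($b{\left(W,B \right)} = \sqrt{2 B} = \sqrt{2} \sqrt{B}$)
$U{\left(b{\left(7,13 \right)},-71 \right)} + 16846 = -71 + 16846 = 16775$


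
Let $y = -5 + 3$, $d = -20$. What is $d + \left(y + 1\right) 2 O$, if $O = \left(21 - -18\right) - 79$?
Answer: $60$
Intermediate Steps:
$O = -40$ ($O = \left(21 + 18\right) - 79 = 39 - 79 = -40$)
$y = -2$
$d + \left(y + 1\right) 2 O = -20 + \left(-2 + 1\right) 2 \left(-40\right) = -20 + \left(-1\right) 2 \left(-40\right) = -20 - -80 = -20 + 80 = 60$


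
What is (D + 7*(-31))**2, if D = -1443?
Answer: 2755600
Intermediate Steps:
(D + 7*(-31))**2 = (-1443 + 7*(-31))**2 = (-1443 - 217)**2 = (-1660)**2 = 2755600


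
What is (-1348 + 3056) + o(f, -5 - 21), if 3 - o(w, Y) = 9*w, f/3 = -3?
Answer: 1792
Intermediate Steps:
f = -9 (f = 3*(-3) = -9)
o(w, Y) = 3 - 9*w
(-1348 + 3056) + o(f, -5 - 21) = (-1348 + 3056) + (3 - 9*(-9)) = 1708 + (3 + 81) = 1708 + 84 = 1792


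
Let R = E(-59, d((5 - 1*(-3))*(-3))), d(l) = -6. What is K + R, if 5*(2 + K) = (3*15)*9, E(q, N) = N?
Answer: 73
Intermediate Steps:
K = 79 (K = -2 + ((3*15)*9)/5 = -2 + (45*9)/5 = -2 + (⅕)*405 = -2 + 81 = 79)
R = -6
K + R = 79 - 6 = 73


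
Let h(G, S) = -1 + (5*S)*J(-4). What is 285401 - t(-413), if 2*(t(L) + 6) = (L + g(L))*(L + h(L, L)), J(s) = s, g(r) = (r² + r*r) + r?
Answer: -1334758569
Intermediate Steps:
g(r) = r + 2*r² (g(r) = (r² + r²) + r = 2*r² + r = r + 2*r²)
h(G, S) = -1 - 20*S (h(G, S) = -1 + (5*S)*(-4) = -1 - 20*S)
t(L) = -6 + (-1 - 19*L)*(L + L*(1 + 2*L))/2 (t(L) = -6 + ((L + L*(1 + 2*L))*(L + (-1 - 20*L)))/2 = -6 + ((L + L*(1 + 2*L))*(-1 - 19*L))/2 = -6 + ((-1 - 19*L)*(L + L*(1 + 2*L)))/2 = -6 + (-1 - 19*L)*(L + L*(1 + 2*L))/2)
285401 - t(-413) = 285401 - (-6 - 1*(-413) - 20*(-413)² - 19*(-413)³) = 285401 - (-6 + 413 - 20*170569 - 19*(-70444997)) = 285401 - (-6 + 413 - 3411380 + 1338454943) = 285401 - 1*1335043970 = 285401 - 1335043970 = -1334758569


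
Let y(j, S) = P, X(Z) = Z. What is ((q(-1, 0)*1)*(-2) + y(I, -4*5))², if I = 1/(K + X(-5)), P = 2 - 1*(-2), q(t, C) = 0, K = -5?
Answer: 16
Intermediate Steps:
P = 4 (P = 2 + 2 = 4)
I = -⅒ (I = 1/(-5 - 5) = 1/(-10) = -⅒ ≈ -0.10000)
y(j, S) = 4
((q(-1, 0)*1)*(-2) + y(I, -4*5))² = ((0*1)*(-2) + 4)² = (0*(-2) + 4)² = (0 + 4)² = 4² = 16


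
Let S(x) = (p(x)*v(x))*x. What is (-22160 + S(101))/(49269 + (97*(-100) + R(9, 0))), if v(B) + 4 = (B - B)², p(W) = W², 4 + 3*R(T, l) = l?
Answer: -12430092/118703 ≈ -104.72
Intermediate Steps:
R(T, l) = -4/3 + l/3
v(B) = -4 (v(B) = -4 + (B - B)² = -4 + 0² = -4 + 0 = -4)
S(x) = -4*x³ (S(x) = (x²*(-4))*x = (-4*x²)*x = -4*x³)
(-22160 + S(101))/(49269 + (97*(-100) + R(9, 0))) = (-22160 - 4*101³)/(49269 + (97*(-100) + (-4/3 + (⅓)*0))) = (-22160 - 4*1030301)/(49269 + (-9700 + (-4/3 + 0))) = (-22160 - 4121204)/(49269 + (-9700 - 4/3)) = -4143364/(49269 - 29104/3) = -4143364/118703/3 = -4143364*3/118703 = -12430092/118703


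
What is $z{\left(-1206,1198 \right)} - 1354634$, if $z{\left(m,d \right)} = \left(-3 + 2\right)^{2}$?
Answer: $-1354633$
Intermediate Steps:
$z{\left(m,d \right)} = 1$ ($z{\left(m,d \right)} = \left(-1\right)^{2} = 1$)
$z{\left(-1206,1198 \right)} - 1354634 = 1 - 1354634 = -1354633$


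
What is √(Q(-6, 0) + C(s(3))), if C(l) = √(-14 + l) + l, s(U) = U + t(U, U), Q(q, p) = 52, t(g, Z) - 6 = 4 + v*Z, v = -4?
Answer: √(53 + I*√13) ≈ 7.2843 + 0.24749*I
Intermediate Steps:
t(g, Z) = 10 - 4*Z (t(g, Z) = 6 + (4 - 4*Z) = 10 - 4*Z)
s(U) = 10 - 3*U (s(U) = U + (10 - 4*U) = 10 - 3*U)
C(l) = l + √(-14 + l)
√(Q(-6, 0) + C(s(3))) = √(52 + ((10 - 3*3) + √(-14 + (10 - 3*3)))) = √(52 + ((10 - 9) + √(-14 + (10 - 9)))) = √(52 + (1 + √(-14 + 1))) = √(52 + (1 + √(-13))) = √(52 + (1 + I*√13)) = √(53 + I*√13)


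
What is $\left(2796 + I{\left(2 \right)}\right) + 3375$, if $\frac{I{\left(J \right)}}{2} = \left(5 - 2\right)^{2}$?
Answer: $6189$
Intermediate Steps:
$I{\left(J \right)} = 18$ ($I{\left(J \right)} = 2 \left(5 - 2\right)^{2} = 2 \cdot 3^{2} = 2 \cdot 9 = 18$)
$\left(2796 + I{\left(2 \right)}\right) + 3375 = \left(2796 + 18\right) + 3375 = 2814 + 3375 = 6189$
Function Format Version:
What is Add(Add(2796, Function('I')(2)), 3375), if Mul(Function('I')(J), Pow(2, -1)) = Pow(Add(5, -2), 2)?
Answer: 6189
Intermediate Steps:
Function('I')(J) = 18 (Function('I')(J) = Mul(2, Pow(Add(5, -2), 2)) = Mul(2, Pow(3, 2)) = Mul(2, 9) = 18)
Add(Add(2796, Function('I')(2)), 3375) = Add(Add(2796, 18), 3375) = Add(2814, 3375) = 6189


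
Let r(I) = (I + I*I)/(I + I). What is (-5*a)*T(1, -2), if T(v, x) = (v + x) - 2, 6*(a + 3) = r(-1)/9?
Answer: -45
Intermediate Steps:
r(I) = (I + I²)/(2*I) (r(I) = (I + I²)/((2*I)) = (I + I²)*(1/(2*I)) = (I + I²)/(2*I))
a = -3 (a = -3 + ((½ + (½)*(-1))/9)/6 = -3 + ((½ - ½)*(⅑))/6 = -3 + (0*(⅑))/6 = -3 + (⅙)*0 = -3 + 0 = -3)
T(v, x) = -2 + v + x
(-5*a)*T(1, -2) = (-5*(-3))*(-2 + 1 - 2) = 15*(-3) = -45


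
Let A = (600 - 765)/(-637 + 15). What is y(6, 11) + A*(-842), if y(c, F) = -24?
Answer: -76929/311 ≈ -247.36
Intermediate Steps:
A = 165/622 (A = -165/(-622) = -165*(-1/622) = 165/622 ≈ 0.26527)
y(6, 11) + A*(-842) = -24 + (165/622)*(-842) = -24 - 69465/311 = -76929/311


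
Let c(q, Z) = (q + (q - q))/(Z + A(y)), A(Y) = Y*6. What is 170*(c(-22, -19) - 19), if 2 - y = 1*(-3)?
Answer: -3570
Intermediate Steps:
y = 5 (y = 2 - (-3) = 2 - 1*(-3) = 2 + 3 = 5)
A(Y) = 6*Y
c(q, Z) = q/(30 + Z) (c(q, Z) = (q + (q - q))/(Z + 6*5) = (q + 0)/(Z + 30) = q/(30 + Z))
170*(c(-22, -19) - 19) = 170*(-22/(30 - 19) - 19) = 170*(-22/11 - 19) = 170*(-22*1/11 - 19) = 170*(-2 - 19) = 170*(-21) = -3570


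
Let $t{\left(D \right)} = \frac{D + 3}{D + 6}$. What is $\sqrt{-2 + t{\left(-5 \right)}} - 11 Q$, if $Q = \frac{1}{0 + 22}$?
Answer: $- \frac{1}{2} + 2 i \approx -0.5 + 2.0 i$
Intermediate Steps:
$t{\left(D \right)} = \frac{3 + D}{6 + D}$
$Q = \frac{1}{22} \approx 0.045455$
$\sqrt{-2 + t{\left(-5 \right)}} - 11 Q = \sqrt{-2 + \frac{3 - 5}{6 - 5}} - \frac{1}{2} = \sqrt{-2 + 1^{-1} \left(-2\right)} - \frac{1}{2} = \sqrt{-2 + 1 \left(-2\right)} - \frac{1}{2} = \sqrt{-2 - 2} - \frac{1}{2} = \sqrt{-4} - \frac{1}{2} = 2 i - \frac{1}{2} = - \frac{1}{2} + 2 i$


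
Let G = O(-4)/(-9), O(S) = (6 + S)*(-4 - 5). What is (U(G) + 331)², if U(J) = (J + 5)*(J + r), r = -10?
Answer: 75625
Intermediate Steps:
O(S) = -54 - 9*S (O(S) = (6 + S)*(-9) = -54 - 9*S)
G = 2 (G = (-54 - 9*(-4))/(-9) = (-54 + 36)*(-⅑) = -18*(-⅑) = 2)
U(J) = (-10 + J)*(5 + J) (U(J) = (J + 5)*(J - 10) = (5 + J)*(-10 + J) = (-10 + J)*(5 + J))
(U(G) + 331)² = ((-50 + 2² - 5*2) + 331)² = ((-50 + 4 - 10) + 331)² = (-56 + 331)² = 275² = 75625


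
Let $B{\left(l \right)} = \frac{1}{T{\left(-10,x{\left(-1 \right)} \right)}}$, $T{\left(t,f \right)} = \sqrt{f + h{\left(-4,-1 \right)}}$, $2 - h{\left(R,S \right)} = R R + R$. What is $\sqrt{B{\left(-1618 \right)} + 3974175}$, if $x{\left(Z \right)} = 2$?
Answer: $\frac{\sqrt{15896700 - i \sqrt{2}}}{2} \approx 1993.5 - 8.8675 \cdot 10^{-5} i$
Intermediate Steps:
$h{\left(R,S \right)} = 2 - R - R^{2}$ ($h{\left(R,S \right)} = 2 - \left(R R + R\right) = 2 - \left(R^{2} + R\right) = 2 - \left(R + R^{2}\right) = 2 - R - R^{2}$)
$T{\left(t,f \right)} = \sqrt{-10 + f}$ ($T{\left(t,f \right)} = \sqrt{f - 10} = \sqrt{-10 + f}$)
$B{\left(l \right)} = - \frac{i \sqrt{2}}{4}$ ($B{\left(l \right)} = \frac{1}{\sqrt{-10 + 2}} = \frac{1}{\sqrt{-8}} = \frac{1}{2 i \sqrt{2}} = - \frac{i \sqrt{2}}{4}$)
$\sqrt{B{\left(-1618 \right)} + 3974175} = \sqrt{- \frac{i \sqrt{2}}{4} + 3974175} = \sqrt{3974175 - \frac{i \sqrt{2}}{4}}$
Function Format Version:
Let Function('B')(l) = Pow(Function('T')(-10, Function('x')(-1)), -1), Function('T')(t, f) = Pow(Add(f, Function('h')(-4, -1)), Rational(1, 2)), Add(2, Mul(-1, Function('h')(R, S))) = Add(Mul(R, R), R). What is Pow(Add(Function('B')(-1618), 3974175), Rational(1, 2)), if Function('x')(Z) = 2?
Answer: Mul(Rational(1, 2), Pow(Add(15896700, Mul(-1, I, Pow(2, Rational(1, 2)))), Rational(1, 2))) ≈ Add(1993.5, Mul(-8.8675e-5, I))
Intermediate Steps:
Function('h')(R, S) = Add(2, Mul(-1, R), Mul(-1, Pow(R, 2))) (Function('h')(R, S) = Add(2, Mul(-1, Add(Mul(R, R), R))) = Add(2, Mul(-1, Add(Pow(R, 2), R))) = Add(2, Mul(-1, Add(R, Pow(R, 2)))) = Add(2, Add(Mul(-1, R), Mul(-1, Pow(R, 2)))) = Add(2, Mul(-1, R), Mul(-1, Pow(R, 2))))
Function('T')(t, f) = Pow(Add(-10, f), Rational(1, 2)) (Function('T')(t, f) = Pow(Add(f, Add(2, Mul(-1, -4), Mul(-1, Pow(-4, 2)))), Rational(1, 2)) = Pow(Add(f, Add(2, 4, Mul(-1, 16))), Rational(1, 2)) = Pow(Add(f, Add(2, 4, -16)), Rational(1, 2)) = Pow(Add(f, -10), Rational(1, 2)) = Pow(Add(-10, f), Rational(1, 2)))
Function('B')(l) = Mul(Rational(-1, 4), I, Pow(2, Rational(1, 2))) (Function('B')(l) = Pow(Pow(Add(-10, 2), Rational(1, 2)), -1) = Pow(Pow(-8, Rational(1, 2)), -1) = Pow(Mul(2, I, Pow(2, Rational(1, 2))), -1) = Mul(Rational(-1, 4), I, Pow(2, Rational(1, 2))))
Pow(Add(Function('B')(-1618), 3974175), Rational(1, 2)) = Pow(Add(Mul(Rational(-1, 4), I, Pow(2, Rational(1, 2))), 3974175), Rational(1, 2)) = Pow(Add(3974175, Mul(Rational(-1, 4), I, Pow(2, Rational(1, 2)))), Rational(1, 2))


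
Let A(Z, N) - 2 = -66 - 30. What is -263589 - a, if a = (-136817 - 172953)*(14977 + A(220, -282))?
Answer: 4610043321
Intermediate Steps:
A(Z, N) = -94 (A(Z, N) = 2 + (-66 - 30) = 2 - 96 = -94)
a = -4610306910 (a = (-136817 - 172953)*(14977 - 94) = -309770*14883 = -4610306910)
-263589 - a = -263589 - 1*(-4610306910) = -263589 + 4610306910 = 4610043321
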